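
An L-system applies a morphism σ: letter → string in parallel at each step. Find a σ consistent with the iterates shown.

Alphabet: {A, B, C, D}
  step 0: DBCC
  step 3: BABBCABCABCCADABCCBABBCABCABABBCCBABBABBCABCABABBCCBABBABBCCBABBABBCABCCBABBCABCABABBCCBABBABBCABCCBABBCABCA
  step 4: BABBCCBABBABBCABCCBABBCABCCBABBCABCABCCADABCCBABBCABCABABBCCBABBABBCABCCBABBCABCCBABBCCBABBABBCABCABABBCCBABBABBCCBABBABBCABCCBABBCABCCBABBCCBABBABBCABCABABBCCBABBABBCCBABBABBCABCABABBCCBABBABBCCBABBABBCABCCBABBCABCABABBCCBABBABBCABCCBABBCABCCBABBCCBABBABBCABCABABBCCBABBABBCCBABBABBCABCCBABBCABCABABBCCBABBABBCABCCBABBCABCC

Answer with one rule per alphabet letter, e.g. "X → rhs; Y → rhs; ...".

  step 3 ⇒ step 4: BABBCABCABCCADABCCBABBCABCABABBCCBABBABBCABCABABBCCBABBABBCCBABBABBCABCCBABBCABCABABBCCBABBABBCABCCBABBCABCA ⇒ BAB·BCC·BAB·BAB·BCA·BCC·BAB·BCA·BCC·BAB·BCA·BCA·BCC·ADA·BCC·BAB·BCA·BCA·BAB·BCC·BAB·BAB·BCA·BCC·BAB·BCA·BCC·BAB·BCC·BAB·BAB·BCA·BCA·BAB·BCC·BAB·BAB·BCC·BAB·BAB·BCA·BCC·BAB·BCA·BCC·BAB·BCC·BAB·BAB·BCA·BCA·BAB·BCC·BAB·BAB·BCC·BAB·BAB·BCA·BCA·BAB·BCC·BAB·BAB·BCC·BAB·BAB·BCA·BCC·BAB·BCA·BCA·BAB·BCC·BAB·BAB·BCA·BCC·BAB·BCA·BCC·BAB·BCC·BAB·BAB·BCA·BCA·BAB·BCC·BAB·BAB·BCC·BAB·BAB·BCA·BCC·BAB·BCA·BCA·BAB·BCC·BAB·BAB·BCA·BCC·BAB·BCA·BCC
    A ↦ BCC
    B ↦ BAB
    C ↦ BCA
    D ↦ ADA

A->BCC, B->BAB, C->BCA, D->ADA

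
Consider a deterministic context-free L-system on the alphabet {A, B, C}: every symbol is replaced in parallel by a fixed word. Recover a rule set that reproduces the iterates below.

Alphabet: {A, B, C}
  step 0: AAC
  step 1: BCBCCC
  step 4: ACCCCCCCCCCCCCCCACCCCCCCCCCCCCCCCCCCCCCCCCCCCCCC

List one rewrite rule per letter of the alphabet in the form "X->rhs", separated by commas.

A->BC, B->AC, C->CC

  step 0 ⇒ step 1: AAC ⇒ BC·BC·CC
    A ↦ BC
    C ↦ CC
    B ↦ AC  (constrained at step 1)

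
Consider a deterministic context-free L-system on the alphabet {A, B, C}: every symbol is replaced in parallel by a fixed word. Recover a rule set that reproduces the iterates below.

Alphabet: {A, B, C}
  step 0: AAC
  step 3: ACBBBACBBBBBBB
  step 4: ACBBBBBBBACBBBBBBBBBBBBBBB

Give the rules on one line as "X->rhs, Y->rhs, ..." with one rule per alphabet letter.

A->AC, B->BB, C->B

  step 3 ⇒ step 4: ACBBBACBBBBBBB ⇒ AC·B·BB·BB·BB·AC·B·BB·BB·BB·BB·BB·BB·BB
    A ↦ AC
    B ↦ BB
    C ↦ B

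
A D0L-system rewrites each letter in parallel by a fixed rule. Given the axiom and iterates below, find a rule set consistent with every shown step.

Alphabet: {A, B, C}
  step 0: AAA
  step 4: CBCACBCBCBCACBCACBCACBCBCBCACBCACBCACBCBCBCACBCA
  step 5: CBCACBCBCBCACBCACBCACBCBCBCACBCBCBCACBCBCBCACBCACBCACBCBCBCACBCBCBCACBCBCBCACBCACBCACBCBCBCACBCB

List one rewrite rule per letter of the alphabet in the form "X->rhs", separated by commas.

  step 4 ⇒ step 5: CBCACBCBCBCACBCACBCACBCBCBCACBCACBCACBCBCBCACBCA ⇒ CB·CA·CB·CB·CB·CA·CB·CA·CB·CA·CB·CB·CB·CA·CB·CB·CB·CA·CB·CB·CB·CA·CB·CA·CB·CA·CB·CB·CB·CA·CB·CB·CB·CA·CB·CB·CB·CA·CB·CA·CB·CA·CB·CB·CB·CA·CB·CB
    A ↦ CB
    B ↦ CA
    C ↦ CB

A->CB, B->CA, C->CB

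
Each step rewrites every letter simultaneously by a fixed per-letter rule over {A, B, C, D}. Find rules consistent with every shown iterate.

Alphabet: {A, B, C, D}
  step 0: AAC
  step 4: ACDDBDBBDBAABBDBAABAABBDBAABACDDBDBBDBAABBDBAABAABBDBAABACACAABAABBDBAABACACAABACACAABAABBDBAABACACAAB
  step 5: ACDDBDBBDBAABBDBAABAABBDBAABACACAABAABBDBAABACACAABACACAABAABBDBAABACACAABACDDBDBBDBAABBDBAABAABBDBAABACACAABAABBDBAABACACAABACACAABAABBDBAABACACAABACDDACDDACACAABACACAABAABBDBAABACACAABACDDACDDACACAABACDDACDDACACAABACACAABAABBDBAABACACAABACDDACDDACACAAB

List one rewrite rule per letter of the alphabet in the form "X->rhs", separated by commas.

  step 4 ⇒ step 5: ACDDBDBBDBAABBDBAABAABBDBAABACDDBDBBDBAABBDBAABAABBDBAABACACAABAABBDBAABACACAABACACAABAABBDBAABACACAAB ⇒ AC·DD·BDB·BDB·AAB·BDB·AAB·AAB·BDB·AAB·AC·AC·AAB·AAB·BDB·AAB·AC·AC·AAB·AC·AC·AAB·AAB·BDB·AAB·AC·AC·AAB·AC·DD·BDB·BDB·AAB·BDB·AAB·AAB·BDB·AAB·AC·AC·AAB·AAB·BDB·AAB·AC·AC·AAB·AC·AC·AAB·AAB·BDB·AAB·AC·AC·AAB·AC·DD·AC·DD·AC·AC·AAB·AC·AC·AAB·AAB·BDB·AAB·AC·AC·AAB·AC·DD·AC·DD·AC·AC·AAB·AC·DD·AC·DD·AC·AC·AAB·AC·AC·AAB·AAB·BDB·AAB·AC·AC·AAB·AC·DD·AC·DD·AC·AC·AAB
    A ↦ AC
    B ↦ AAB
    C ↦ DD
    D ↦ BDB

A->AC, B->AAB, C->DD, D->BDB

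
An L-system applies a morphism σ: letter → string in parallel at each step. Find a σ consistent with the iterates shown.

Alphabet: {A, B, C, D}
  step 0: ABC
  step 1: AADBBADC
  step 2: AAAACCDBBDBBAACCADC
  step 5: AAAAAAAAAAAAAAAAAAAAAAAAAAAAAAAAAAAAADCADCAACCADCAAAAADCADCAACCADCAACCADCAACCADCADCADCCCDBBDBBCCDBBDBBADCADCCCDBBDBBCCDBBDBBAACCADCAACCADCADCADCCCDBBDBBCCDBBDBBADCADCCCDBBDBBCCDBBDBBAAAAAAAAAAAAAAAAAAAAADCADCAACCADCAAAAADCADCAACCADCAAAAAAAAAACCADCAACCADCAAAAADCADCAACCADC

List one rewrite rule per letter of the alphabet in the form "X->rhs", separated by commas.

  step 1 ⇒ step 2: AADBBADC ⇒ AA·AA·CC·DBB·DBB·AA·CC·ADC
    A ↦ AA
    B ↦ DBB
    C ↦ ADC
    D ↦ CC

A->AA, B->DBB, C->ADC, D->CC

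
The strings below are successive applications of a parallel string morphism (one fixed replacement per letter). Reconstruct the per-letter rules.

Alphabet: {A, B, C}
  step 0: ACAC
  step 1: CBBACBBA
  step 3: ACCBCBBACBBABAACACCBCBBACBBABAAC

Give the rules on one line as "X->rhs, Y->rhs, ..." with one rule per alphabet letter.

A->CB, B->AC, C->BA

  step 0 ⇒ step 1: ACAC ⇒ CB·BA·CB·BA
    A ↦ CB
    C ↦ BA
    B ↦ AC  (constrained at step 1)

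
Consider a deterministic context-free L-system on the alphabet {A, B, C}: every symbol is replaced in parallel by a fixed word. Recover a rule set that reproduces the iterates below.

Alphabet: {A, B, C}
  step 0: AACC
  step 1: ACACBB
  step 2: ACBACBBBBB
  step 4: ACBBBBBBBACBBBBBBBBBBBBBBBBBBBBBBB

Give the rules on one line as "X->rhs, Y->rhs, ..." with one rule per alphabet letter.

A->AC, B->BB, C->B

  step 1 ⇒ step 2: ACACBB ⇒ AC·B·AC·B·BB·BB
    A ↦ AC
    B ↦ BB
    C ↦ B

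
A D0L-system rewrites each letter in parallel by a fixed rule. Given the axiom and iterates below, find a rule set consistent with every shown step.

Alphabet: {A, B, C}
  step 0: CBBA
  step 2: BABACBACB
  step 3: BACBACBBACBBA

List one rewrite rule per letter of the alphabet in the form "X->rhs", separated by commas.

A->C, B->BA, C->B

  step 2 ⇒ step 3: BABACBACB ⇒ BA·C·BA·C·B·BA·C·B·BA
    A ↦ C
    B ↦ BA
    C ↦ B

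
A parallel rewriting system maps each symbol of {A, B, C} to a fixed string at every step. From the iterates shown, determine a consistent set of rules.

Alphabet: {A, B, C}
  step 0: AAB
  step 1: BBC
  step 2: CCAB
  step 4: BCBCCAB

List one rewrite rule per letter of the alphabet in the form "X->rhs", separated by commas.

  step 1 ⇒ step 2: BBC ⇒ C·C·AB
    B ↦ C
    C ↦ AB
  step 0 ⇒ step 1: AAB ⇒ B·B·C
    A ↦ B

A->B, B->C, C->AB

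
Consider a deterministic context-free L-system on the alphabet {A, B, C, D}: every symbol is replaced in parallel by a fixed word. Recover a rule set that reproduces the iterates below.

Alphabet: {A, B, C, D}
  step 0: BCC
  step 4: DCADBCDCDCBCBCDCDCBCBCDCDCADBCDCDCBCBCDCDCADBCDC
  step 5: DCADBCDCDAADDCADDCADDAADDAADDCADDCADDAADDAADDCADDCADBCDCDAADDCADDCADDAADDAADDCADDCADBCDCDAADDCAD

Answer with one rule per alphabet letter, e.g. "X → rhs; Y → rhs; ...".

  step 4 ⇒ step 5: DCADBCDCDCBCBCDCDCBCBCDCDCADBCDCDCBCBCDCDCADBCDC ⇒ DC·AD·BC·DC·DA·AD·DC·AD·DC·AD·DA·AD·DA·AD·DC·AD·DC·AD·DA·AD·DA·AD·DC·AD·DC·AD·BC·DC·DA·AD·DC·AD·DC·AD·DA·AD·DA·AD·DC·AD·DC·AD·BC·DC·DA·AD·DC·AD
    A ↦ BC
    B ↦ DA
    C ↦ AD
    D ↦ DC

A->BC, B->DA, C->AD, D->DC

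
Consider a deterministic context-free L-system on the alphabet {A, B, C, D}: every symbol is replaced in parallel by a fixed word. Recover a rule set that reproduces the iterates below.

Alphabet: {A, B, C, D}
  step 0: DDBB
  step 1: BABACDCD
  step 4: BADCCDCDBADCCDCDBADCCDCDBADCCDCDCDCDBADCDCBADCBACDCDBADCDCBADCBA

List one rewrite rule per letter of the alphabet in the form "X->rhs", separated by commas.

A->CD, B->CD, C->DC, D->BA

  step 0 ⇒ step 1: DDBB ⇒ BA·BA·CD·CD
    B ↦ CD
    D ↦ BA
    A ↦ CD  (constrained at step 1)
    C ↦ DC  (constrained at step 1)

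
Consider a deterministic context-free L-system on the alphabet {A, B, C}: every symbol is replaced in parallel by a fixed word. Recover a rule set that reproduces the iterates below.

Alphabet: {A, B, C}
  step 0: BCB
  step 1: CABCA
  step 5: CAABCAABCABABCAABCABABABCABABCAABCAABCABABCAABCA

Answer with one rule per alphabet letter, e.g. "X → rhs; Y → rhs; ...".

  step 0 ⇒ step 1: BCB ⇒ CA·B·CA
    B ↦ CA
    C ↦ B
    A ↦ AB  (constrained at step 1)

A->AB, B->CA, C->B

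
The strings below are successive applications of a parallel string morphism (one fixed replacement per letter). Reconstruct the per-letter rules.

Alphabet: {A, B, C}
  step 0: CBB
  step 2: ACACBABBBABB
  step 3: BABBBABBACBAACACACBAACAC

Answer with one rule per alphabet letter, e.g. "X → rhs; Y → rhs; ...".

A->BA, B->AC, C->BB

  step 2 ⇒ step 3: ACACBABBBABB ⇒ BA·BB·BA·BB·AC·BA·AC·AC·AC·BA·AC·AC
    A ↦ BA
    B ↦ AC
    C ↦ BB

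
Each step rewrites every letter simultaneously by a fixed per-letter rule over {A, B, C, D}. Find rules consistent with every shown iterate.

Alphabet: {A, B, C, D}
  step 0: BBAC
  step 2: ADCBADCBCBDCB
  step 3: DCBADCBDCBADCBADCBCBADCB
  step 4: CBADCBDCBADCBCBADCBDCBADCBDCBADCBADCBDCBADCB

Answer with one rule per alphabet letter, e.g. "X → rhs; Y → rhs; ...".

A->D, B->CB, C->AD, D->CB

  step 3 ⇒ step 4: DCBADCBDCBADCBADCBCBADCB ⇒ CB·AD·CB·D·CB·AD·CB·CB·AD·CB·D·CB·AD·CB·D·CB·AD·CB·AD·CB·D·CB·AD·CB
    A ↦ D
    B ↦ CB
    C ↦ AD
    D ↦ CB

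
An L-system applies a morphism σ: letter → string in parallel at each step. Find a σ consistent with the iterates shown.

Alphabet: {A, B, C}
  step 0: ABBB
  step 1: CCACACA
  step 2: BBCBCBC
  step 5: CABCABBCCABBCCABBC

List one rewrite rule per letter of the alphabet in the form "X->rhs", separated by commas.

A->C, B->CA, C->B

  step 1 ⇒ step 2: CCACACA ⇒ B·B·C·B·C·B·C
    A ↦ C
    C ↦ B
  step 0 ⇒ step 1: ABBB ⇒ C·CA·CA·CA
    B ↦ CA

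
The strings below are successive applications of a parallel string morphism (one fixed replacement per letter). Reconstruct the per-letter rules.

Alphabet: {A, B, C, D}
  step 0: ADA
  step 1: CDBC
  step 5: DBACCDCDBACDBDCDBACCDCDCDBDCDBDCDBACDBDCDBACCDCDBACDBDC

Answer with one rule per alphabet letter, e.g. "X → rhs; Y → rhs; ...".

A->C, B->AC, C->DC, D->DB

  step 0 ⇒ step 1: ADA ⇒ C·DB·C
    A ↦ C
    D ↦ DB
    B ↦ AC  (constrained at step 1)
    C ↦ DC  (constrained at step 1)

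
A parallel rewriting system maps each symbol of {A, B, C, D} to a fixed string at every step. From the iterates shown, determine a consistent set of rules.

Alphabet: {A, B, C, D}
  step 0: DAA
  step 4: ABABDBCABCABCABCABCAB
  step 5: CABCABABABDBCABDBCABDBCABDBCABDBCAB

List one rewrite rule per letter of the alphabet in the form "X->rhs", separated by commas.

  step 4 ⇒ step 5: ABABDBCABCABCABCABCAB ⇒ C·AB·C·AB·AB·AB·DB·C·AB·DB·C·AB·DB·C·AB·DB·C·AB·DB·C·AB
    A ↦ C
    B ↦ AB
    C ↦ DB
    D ↦ AB

A->C, B->AB, C->DB, D->AB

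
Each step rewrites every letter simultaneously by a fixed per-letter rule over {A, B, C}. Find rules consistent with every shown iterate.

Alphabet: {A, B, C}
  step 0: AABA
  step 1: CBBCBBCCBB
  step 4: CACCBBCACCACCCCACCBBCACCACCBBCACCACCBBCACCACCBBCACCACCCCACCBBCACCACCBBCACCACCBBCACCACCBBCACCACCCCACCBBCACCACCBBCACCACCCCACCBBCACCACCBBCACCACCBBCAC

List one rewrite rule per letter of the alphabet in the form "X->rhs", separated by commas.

  step 0 ⇒ step 1: AABA ⇒ CBB·CBB·C·CBB
    A ↦ CBB
    B ↦ C
    C ↦ CAC  (constrained at step 1)

A->CBB, B->C, C->CAC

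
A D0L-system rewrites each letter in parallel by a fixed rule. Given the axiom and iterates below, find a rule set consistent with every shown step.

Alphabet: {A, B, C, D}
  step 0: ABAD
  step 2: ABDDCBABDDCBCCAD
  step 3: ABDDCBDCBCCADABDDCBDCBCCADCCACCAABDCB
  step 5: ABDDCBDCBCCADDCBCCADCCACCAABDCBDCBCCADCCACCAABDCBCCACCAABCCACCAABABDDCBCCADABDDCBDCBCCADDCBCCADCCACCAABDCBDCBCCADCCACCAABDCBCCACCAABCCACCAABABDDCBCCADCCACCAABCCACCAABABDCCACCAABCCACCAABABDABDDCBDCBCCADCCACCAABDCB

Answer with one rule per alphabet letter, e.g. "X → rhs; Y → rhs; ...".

A->AB, B->D, C->CCA, D->DCB

  step 2 ⇒ step 3: ABDDCBABDDCBCCAD ⇒ AB·D·DCB·DCB·CCA·D·AB·D·DCB·DCB·CCA·D·CCA·CCA·AB·DCB
    A ↦ AB
    B ↦ D
    C ↦ CCA
    D ↦ DCB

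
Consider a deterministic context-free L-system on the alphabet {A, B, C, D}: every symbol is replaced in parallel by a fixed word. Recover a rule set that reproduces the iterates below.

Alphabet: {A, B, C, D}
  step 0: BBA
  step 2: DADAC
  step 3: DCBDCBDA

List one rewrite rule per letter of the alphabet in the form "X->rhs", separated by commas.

  step 2 ⇒ step 3: DADAC ⇒ DC·B·DC·B·DA
    A ↦ B
    C ↦ DA
    D ↦ DC
    B ↦ C  (constrained at step 0)

A->B, B->C, C->DA, D->DC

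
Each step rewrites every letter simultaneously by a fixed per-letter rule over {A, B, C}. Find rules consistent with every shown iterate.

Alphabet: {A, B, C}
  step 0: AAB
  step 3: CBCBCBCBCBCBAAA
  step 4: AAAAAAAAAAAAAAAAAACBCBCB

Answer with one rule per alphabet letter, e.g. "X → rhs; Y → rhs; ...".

  step 3 ⇒ step 4: CBCBCBCBCBCBAAA ⇒ AA·A·AA·A·AA·A·AA·A·AA·A·AA·A·CB·CB·CB
    A ↦ CB
    B ↦ A
    C ↦ AA

A->CB, B->A, C->AA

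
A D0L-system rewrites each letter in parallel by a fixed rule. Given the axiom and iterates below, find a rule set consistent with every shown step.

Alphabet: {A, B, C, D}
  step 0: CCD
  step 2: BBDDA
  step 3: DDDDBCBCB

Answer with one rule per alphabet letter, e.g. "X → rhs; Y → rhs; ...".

  step 2 ⇒ step 3: BBDDA ⇒ DD·DD·BC·BC·B
    A ↦ B
    B ↦ DD
    D ↦ BC
    C ↦ A  (constrained at step 0)

A->B, B->DD, C->A, D->BC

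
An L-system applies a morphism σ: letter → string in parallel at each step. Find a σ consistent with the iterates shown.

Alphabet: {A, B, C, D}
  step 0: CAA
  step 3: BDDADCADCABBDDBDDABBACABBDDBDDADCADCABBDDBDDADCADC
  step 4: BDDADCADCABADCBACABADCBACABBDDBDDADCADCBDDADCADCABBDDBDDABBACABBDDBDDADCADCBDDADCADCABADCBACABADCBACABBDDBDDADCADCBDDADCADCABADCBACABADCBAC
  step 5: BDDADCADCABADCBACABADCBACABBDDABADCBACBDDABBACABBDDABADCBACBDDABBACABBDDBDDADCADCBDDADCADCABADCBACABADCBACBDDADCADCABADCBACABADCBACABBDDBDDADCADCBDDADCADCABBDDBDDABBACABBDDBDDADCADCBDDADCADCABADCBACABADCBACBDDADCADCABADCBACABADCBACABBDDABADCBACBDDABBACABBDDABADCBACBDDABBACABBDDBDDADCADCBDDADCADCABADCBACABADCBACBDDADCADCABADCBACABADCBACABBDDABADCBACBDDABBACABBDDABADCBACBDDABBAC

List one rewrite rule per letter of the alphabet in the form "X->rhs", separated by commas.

A->AB, B->BDD, C->BAC, D->ADC

  step 4 ⇒ step 5: BDDADCADCABADCBACABADCBACABBDDBDDADCADCBDDADCADCABBDDBDDABBACABBDDBDDADCADCBDDADCADCABADCBACABADCBACABBDDBDDADCADCBDDADCADCABADCBACABADCBAC ⇒ BDD·ADC·ADC·AB·ADC·BAC·AB·ADC·BAC·AB·BDD·AB·ADC·BAC·BDD·AB·BAC·AB·BDD·AB·ADC·BAC·BDD·AB·BAC·AB·BDD·BDD·ADC·ADC·BDD·ADC·ADC·AB·ADC·BAC·AB·ADC·BAC·BDD·ADC·ADC·AB·ADC·BAC·AB·ADC·BAC·AB·BDD·BDD·ADC·ADC·BDD·ADC·ADC·AB·BDD·BDD·AB·BAC·AB·BDD·BDD·ADC·ADC·BDD·ADC·ADC·AB·ADC·BAC·AB·ADC·BAC·BDD·ADC·ADC·AB·ADC·BAC·AB·ADC·BAC·AB·BDD·AB·ADC·BAC·BDD·AB·BAC·AB·BDD·AB·ADC·BAC·BDD·AB·BAC·AB·BDD·BDD·ADC·ADC·BDD·ADC·ADC·AB·ADC·BAC·AB·ADC·BAC·BDD·ADC·ADC·AB·ADC·BAC·AB·ADC·BAC·AB·BDD·AB·ADC·BAC·BDD·AB·BAC·AB·BDD·AB·ADC·BAC·BDD·AB·BAC
    A ↦ AB
    B ↦ BDD
    C ↦ BAC
    D ↦ ADC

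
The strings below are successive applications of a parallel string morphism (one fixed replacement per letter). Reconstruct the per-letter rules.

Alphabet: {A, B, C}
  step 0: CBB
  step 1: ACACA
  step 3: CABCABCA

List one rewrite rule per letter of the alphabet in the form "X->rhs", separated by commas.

A->B, B->CA, C->A

  step 0 ⇒ step 1: CBB ⇒ A·CA·CA
    B ↦ CA
    C ↦ A
    A ↦ B  (constrained at step 1)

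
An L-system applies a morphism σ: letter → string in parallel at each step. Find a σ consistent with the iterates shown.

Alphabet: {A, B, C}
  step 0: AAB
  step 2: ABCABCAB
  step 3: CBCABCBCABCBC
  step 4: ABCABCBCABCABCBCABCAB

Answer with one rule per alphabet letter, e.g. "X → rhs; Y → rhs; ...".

A->CB, B->C, C->AB

  step 3 ⇒ step 4: CBCABCBCABCBC ⇒ AB·C·AB·CB·C·AB·C·AB·CB·C·AB·C·AB
    A ↦ CB
    B ↦ C
    C ↦ AB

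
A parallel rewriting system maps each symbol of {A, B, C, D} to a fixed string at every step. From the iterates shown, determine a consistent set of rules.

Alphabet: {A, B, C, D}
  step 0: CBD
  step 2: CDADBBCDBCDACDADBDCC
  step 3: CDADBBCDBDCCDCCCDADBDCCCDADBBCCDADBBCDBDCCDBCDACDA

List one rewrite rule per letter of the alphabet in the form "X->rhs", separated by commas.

  step 2 ⇒ step 3: CDADBBCDBCDACDADBDCC ⇒ CDA·DB·BC·DB·DCC·DCC·CDA·DB·DCC·CDA·DB·BC·CDA·DB·BC·DB·DCC·DB·CDA·CDA
    A ↦ BC
    B ↦ DCC
    C ↦ CDA
    D ↦ DB

A->BC, B->DCC, C->CDA, D->DB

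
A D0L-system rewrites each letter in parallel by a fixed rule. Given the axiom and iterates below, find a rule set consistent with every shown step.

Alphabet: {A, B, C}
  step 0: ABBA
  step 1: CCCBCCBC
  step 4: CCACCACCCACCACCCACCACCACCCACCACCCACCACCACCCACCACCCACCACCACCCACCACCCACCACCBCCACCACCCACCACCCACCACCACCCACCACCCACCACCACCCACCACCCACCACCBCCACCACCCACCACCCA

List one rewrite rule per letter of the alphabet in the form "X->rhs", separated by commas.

  step 0 ⇒ step 1: ABBA ⇒ C·CCB·CCB·C
    A ↦ C
    B ↦ CCB
    C ↦ CCA  (constrained at step 1)

A->C, B->CCB, C->CCA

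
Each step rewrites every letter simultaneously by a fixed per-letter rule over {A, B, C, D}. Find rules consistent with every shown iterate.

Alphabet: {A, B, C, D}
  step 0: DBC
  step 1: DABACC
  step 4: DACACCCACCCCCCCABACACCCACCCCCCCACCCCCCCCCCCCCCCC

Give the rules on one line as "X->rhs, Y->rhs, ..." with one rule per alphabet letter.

  step 0 ⇒ step 1: DBC ⇒ DA·BA·CC
    B ↦ BA
    C ↦ CC
    D ↦ DA
    A ↦ CA  (constrained at step 1)

A->CA, B->BA, C->CC, D->DA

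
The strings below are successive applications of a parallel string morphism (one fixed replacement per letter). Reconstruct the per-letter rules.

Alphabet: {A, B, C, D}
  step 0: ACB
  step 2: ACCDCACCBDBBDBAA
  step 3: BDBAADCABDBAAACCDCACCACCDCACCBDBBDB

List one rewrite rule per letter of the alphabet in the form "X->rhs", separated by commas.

A->BDB, B->ACC, C->A, D->DC

  step 2 ⇒ step 3: ACCDCACCBDBBDBAA ⇒ BDB·A·A·DC·A·BDB·A·A·ACC·DC·ACC·ACC·DC·ACC·BDB·BDB
    A ↦ BDB
    B ↦ ACC
    C ↦ A
    D ↦ DC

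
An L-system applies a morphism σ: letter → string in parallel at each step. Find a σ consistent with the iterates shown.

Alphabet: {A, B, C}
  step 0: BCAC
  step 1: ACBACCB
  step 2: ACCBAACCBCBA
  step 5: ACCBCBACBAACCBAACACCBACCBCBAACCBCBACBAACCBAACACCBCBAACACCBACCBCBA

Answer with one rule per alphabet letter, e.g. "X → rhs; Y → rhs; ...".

A->AC, B->A, C->CB

  step 1 ⇒ step 2: ACBACCB ⇒ AC·CB·A·AC·CB·CB·A
    A ↦ AC
    B ↦ A
    C ↦ CB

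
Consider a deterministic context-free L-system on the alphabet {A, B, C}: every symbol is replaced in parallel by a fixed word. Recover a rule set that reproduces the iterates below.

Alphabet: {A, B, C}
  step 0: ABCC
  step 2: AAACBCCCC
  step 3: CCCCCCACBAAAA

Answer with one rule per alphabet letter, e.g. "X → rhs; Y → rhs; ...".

  step 2 ⇒ step 3: AAACBCCCC ⇒ CC·CC·CC·A·CB·A·A·A·A
    A ↦ CC
    B ↦ CB
    C ↦ A

A->CC, B->CB, C->A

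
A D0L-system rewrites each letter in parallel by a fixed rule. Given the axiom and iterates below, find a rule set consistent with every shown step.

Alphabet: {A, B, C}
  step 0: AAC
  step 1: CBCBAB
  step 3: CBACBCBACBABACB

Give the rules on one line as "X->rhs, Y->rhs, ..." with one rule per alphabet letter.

A->CB, B->A, C->AB

  step 0 ⇒ step 1: AAC ⇒ CB·CB·AB
    A ↦ CB
    C ↦ AB
    B ↦ A  (constrained at step 1)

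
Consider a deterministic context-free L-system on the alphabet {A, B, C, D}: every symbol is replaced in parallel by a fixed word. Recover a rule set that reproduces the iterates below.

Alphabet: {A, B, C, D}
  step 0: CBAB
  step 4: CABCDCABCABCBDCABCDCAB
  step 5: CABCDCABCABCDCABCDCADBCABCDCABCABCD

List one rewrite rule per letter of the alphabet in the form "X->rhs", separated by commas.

A->BC, B->D, C->CA, D->B

  step 4 ⇒ step 5: CABCDCABCABCBDCABCDCAB ⇒ CA·BC·D·CA·B·CA·BC·D·CA·BC·D·CA·D·B·CA·BC·D·CA·B·CA·BC·D
    A ↦ BC
    B ↦ D
    C ↦ CA
    D ↦ B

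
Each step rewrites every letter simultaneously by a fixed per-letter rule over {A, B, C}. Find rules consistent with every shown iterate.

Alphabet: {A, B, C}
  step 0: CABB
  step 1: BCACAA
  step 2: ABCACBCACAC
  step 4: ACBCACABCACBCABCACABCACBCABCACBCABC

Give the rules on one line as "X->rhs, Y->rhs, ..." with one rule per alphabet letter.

  step 1 ⇒ step 2: BCACAA ⇒ A·BC·AC·BC·AC·AC
    A ↦ AC
    B ↦ A
    C ↦ BC

A->AC, B->A, C->BC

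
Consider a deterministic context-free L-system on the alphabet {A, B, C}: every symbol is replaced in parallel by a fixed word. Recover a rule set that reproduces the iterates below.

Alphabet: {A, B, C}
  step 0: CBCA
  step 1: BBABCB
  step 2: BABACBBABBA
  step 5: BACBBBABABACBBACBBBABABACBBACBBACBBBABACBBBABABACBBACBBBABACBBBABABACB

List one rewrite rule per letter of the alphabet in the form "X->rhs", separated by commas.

A->CB, B->BA, C->B

  step 1 ⇒ step 2: BBABCB ⇒ BA·BA·CB·BA·B·BA
    A ↦ CB
    B ↦ BA
    C ↦ B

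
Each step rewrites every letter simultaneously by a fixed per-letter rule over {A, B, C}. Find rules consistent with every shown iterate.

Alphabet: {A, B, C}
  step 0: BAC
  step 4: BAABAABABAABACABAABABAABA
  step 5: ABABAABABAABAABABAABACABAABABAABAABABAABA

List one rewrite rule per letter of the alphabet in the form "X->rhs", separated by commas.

A->BA, B->A, C->CA

  step 4 ⇒ step 5: BAABAABABAABACABAABABAABA ⇒ A·BA·BA·A·BA·BA·A·BA·A·BA·BA·A·BA·CA·BA·A·BA·BA·A·BA·A·BA·BA·A·BA
    A ↦ BA
    B ↦ A
    C ↦ CA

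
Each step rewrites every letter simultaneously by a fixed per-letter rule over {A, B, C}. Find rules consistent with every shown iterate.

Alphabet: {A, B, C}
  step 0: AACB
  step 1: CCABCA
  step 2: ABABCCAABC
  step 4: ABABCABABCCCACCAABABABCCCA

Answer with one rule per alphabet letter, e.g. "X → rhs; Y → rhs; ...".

  step 1 ⇒ step 2: CCABCA ⇒ AB·AB·C·CA·AB·C
    A ↦ C
    B ↦ CA
    C ↦ AB

A->C, B->CA, C->AB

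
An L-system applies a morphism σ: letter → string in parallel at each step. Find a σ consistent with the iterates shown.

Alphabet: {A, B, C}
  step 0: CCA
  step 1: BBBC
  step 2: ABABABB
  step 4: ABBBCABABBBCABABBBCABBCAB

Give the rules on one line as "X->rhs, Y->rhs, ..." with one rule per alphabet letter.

A->BC, B->AB, C->B

  step 1 ⇒ step 2: BBBC ⇒ AB·AB·AB·B
    B ↦ AB
    C ↦ B
  step 0 ⇒ step 1: CCA ⇒ B·B·BC
    A ↦ BC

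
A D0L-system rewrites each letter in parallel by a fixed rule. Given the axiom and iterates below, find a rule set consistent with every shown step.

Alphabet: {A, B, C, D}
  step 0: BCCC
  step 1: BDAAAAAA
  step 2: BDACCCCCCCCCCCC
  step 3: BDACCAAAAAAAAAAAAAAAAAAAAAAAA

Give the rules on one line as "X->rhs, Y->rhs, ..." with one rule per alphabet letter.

  step 2 ⇒ step 3: BDACCCCCCCCCCCC ⇒ BD·A·CC·AA·AA·AA·AA·AA·AA·AA·AA·AA·AA·AA·AA
    A ↦ CC
    B ↦ BD
    C ↦ AA
    D ↦ A

A->CC, B->BD, C->AA, D->A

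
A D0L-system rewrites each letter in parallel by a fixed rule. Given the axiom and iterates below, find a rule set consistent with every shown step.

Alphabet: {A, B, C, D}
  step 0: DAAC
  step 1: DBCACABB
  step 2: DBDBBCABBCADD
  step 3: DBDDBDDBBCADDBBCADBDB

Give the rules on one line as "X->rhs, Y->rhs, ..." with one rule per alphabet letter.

  step 2 ⇒ step 3: DBDBBCABBCADD ⇒ DB·D·DB·D·D·BB·CA·D·D·BB·CA·DB·DB
    A ↦ CA
    B ↦ D
    C ↦ BB
    D ↦ DB

A->CA, B->D, C->BB, D->DB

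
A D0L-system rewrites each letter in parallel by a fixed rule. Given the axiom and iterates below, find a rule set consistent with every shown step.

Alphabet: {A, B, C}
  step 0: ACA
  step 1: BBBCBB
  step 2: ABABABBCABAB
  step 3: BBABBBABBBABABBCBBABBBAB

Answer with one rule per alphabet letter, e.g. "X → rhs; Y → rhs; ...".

  step 2 ⇒ step 3: ABABABBCABAB ⇒ BB·AB·BB·AB·BB·AB·AB·BC·BB·AB·BB·AB
    A ↦ BB
    B ↦ AB
    C ↦ BC

A->BB, B->AB, C->BC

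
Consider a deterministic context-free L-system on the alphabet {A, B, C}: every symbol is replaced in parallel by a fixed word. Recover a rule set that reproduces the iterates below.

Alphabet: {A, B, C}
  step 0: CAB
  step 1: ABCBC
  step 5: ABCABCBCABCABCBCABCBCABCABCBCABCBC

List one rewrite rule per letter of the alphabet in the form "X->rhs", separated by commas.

A->CB, B->C, C->AB

  step 0 ⇒ step 1: CAB ⇒ AB·CB·C
    A ↦ CB
    B ↦ C
    C ↦ AB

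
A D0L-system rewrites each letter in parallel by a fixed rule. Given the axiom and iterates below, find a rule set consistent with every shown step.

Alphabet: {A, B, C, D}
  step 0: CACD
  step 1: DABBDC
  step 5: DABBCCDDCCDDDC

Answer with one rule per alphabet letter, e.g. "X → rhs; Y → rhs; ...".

  step 0 ⇒ step 1: CACD ⇒ D·ABB·D·C
    A ↦ ABB
    C ↦ D
    D ↦ C
    B ↦ C  (constrained at step 1)

A->ABB, B->C, C->D, D->C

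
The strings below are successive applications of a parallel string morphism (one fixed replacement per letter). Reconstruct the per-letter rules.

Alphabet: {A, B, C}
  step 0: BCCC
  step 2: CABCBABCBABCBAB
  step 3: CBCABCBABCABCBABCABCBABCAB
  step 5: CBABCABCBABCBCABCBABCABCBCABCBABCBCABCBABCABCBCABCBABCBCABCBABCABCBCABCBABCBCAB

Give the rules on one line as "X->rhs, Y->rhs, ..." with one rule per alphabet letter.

A->C, B->AB, C->CB

  step 2 ⇒ step 3: CABCBABCBABCBAB ⇒ CB·C·AB·CB·AB·C·AB·CB·AB·C·AB·CB·AB·C·AB
    A ↦ C
    B ↦ AB
    C ↦ CB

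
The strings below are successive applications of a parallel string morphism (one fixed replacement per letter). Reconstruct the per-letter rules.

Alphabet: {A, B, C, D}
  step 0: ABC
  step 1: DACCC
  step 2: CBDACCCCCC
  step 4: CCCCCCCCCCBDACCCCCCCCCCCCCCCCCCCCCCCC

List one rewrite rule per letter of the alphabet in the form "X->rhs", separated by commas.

A->DA, B->C, C->CC, D->CB

  step 1 ⇒ step 2: DACCC ⇒ CB·DA·CC·CC·CC
    A ↦ DA
    C ↦ CC
    D ↦ CB
  step 0 ⇒ step 1: ABC ⇒ DA·C·CC
    B ↦ C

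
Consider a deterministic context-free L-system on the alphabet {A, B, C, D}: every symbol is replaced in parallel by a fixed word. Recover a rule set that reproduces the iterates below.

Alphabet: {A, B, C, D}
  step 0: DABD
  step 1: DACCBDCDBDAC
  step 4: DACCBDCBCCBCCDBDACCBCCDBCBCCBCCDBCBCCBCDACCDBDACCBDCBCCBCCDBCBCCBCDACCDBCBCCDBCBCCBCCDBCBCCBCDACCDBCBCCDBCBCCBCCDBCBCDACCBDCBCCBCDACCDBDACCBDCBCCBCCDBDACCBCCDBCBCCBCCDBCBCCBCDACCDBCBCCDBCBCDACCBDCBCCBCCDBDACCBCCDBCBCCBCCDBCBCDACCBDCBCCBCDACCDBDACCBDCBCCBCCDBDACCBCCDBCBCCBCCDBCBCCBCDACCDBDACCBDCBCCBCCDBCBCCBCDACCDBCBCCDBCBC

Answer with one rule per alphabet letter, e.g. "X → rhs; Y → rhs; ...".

A->CBD, B->CDB, C->CBC, D->DAC

  step 0 ⇒ step 1: DABD ⇒ DAC·CBD·CDB·DAC
    A ↦ CBD
    B ↦ CDB
    D ↦ DAC
    C ↦ CBC  (constrained at step 1)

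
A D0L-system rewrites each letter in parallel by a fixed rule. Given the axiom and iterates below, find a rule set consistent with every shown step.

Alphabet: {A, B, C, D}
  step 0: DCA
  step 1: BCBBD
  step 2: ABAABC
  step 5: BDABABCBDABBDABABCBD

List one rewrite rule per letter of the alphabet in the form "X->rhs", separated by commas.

  step 1 ⇒ step 2: BCBBD ⇒ A·B·A·A·BC
    B ↦ A
    C ↦ B
    D ↦ BC
  step 0 ⇒ step 1: DCA ⇒ BC·B·BD
    A ↦ BD

A->BD, B->A, C->B, D->BC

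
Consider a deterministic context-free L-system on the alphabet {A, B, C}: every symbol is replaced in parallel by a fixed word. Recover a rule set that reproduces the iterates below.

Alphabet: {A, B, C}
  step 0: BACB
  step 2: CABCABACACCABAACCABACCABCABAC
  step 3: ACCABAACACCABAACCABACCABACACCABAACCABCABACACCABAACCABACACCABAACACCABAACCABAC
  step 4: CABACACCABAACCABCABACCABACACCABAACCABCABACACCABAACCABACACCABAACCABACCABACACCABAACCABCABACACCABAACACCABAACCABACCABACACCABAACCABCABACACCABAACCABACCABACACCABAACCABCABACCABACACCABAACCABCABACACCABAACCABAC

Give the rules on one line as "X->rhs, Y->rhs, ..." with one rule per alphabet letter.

  step 3 ⇒ step 4: ACCABAACACCABAACCABACCABACACCABAACCABCABACACCABAACCABACACCABAACACCABAACCABAC ⇒ CAB·AC·AC·CAB·AAC·CAB·CAB·AC·CAB·AC·AC·CAB·AAC·CAB·CAB·AC·AC·CAB·AAC·CAB·AC·AC·CAB·AAC·CAB·AC·CAB·AC·AC·CAB·AAC·CAB·CAB·AC·AC·CAB·AAC·AC·CAB·AAC·CAB·AC·CAB·AC·AC·CAB·AAC·CAB·CAB·AC·AC·CAB·AAC·CAB·AC·CAB·AC·AC·CAB·AAC·CAB·CAB·AC·CAB·AC·AC·CAB·AAC·CAB·CAB·AC·AC·CAB·AAC·CAB·AC
    A ↦ CAB
    B ↦ AAC
    C ↦ AC

A->CAB, B->AAC, C->AC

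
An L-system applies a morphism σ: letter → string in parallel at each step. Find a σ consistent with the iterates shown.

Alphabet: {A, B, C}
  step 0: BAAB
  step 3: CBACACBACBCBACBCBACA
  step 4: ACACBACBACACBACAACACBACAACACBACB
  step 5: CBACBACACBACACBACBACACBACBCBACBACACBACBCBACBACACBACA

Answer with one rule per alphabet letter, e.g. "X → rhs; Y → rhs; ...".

A->CB, B->CA, C->A

  step 4 ⇒ step 5: ACACBACBACACBACAACACBACAACACBACB ⇒ CB·A·CB·A·CA·CB·A·CA·CB·A·CB·A·CA·CB·A·CB·CB·A·CB·A·CA·CB·A·CB·CB·A·CB·A·CA·CB·A·CA
    A ↦ CB
    B ↦ CA
    C ↦ A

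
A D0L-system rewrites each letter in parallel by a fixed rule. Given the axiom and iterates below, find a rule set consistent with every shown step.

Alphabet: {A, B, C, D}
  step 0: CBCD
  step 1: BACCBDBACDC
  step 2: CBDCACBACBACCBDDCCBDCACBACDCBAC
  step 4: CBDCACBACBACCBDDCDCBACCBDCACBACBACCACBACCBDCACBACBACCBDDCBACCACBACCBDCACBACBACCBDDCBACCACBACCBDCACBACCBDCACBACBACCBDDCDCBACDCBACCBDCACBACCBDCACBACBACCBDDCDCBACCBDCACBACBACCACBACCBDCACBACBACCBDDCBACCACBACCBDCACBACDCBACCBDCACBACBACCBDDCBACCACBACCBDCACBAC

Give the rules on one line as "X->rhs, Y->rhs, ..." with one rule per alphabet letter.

  step 1 ⇒ step 2: BACCBDBACDC ⇒ CBD·CAC·BAC·BAC·CBD·DC·CBD·CAC·BAC·DC·BAC
    A ↦ CAC
    B ↦ CBD
    C ↦ BAC
    D ↦ DC

A->CAC, B->CBD, C->BAC, D->DC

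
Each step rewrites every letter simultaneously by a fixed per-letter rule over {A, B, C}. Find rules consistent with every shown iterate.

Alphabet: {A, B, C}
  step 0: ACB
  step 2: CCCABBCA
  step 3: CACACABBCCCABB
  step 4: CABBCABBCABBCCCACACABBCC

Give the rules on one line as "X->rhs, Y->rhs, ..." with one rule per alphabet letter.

  step 3 ⇒ step 4: CACACABBCCCABB ⇒ CA·BB·CA·BB·CA·BB·C·C·CA·CA·CA·BB·C·C
    A ↦ BB
    B ↦ C
    C ↦ CA

A->BB, B->C, C->CA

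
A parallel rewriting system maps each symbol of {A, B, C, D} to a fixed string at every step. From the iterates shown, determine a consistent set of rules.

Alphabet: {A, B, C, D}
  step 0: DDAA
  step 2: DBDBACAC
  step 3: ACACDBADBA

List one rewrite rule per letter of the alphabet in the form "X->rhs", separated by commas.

  step 2 ⇒ step 3: DBDBACAC ⇒ A·C·A·C·DB·A·DB·A
    A ↦ DB
    B ↦ C
    C ↦ A
    D ↦ A

A->DB, B->C, C->A, D->A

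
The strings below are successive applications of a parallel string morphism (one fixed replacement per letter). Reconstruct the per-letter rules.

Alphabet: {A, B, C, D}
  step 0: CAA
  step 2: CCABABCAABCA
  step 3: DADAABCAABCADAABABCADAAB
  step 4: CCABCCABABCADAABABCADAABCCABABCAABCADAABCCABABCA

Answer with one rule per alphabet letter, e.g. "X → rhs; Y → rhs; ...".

A->AB, B->CA, C->DA, D->CC

  step 3 ⇒ step 4: DADAABCAABCADAABABCADAAB ⇒ CC·AB·CC·AB·AB·CA·DA·AB·AB·CA·DA·AB·CC·AB·AB·CA·AB·CA·DA·AB·CC·AB·AB·CA
    A ↦ AB
    B ↦ CA
    C ↦ DA
    D ↦ CC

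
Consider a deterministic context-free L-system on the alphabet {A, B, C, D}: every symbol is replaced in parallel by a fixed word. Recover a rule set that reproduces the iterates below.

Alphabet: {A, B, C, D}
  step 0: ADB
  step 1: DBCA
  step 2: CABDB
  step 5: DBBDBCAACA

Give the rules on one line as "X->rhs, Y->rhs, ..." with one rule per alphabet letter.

A->DB, B->A, C->B, D->C

  step 1 ⇒ step 2: DBCA ⇒ C·A·B·DB
    A ↦ DB
    B ↦ A
    C ↦ B
    D ↦ C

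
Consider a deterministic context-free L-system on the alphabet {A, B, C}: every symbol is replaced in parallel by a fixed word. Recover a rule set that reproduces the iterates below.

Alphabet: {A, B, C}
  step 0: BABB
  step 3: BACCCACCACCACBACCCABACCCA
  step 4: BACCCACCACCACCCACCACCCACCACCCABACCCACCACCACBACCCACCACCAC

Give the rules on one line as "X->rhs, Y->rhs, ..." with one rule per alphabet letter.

A->C, B->BA, C->CCA

  step 3 ⇒ step 4: BACCCACCACCACBACCCABACCCA ⇒ BA·C·CCA·CCA·CCA·C·CCA·CCA·C·CCA·CCA·C·CCA·BA·C·CCA·CCA·CCA·C·BA·C·CCA·CCA·CCA·C
    A ↦ C
    B ↦ BA
    C ↦ CCA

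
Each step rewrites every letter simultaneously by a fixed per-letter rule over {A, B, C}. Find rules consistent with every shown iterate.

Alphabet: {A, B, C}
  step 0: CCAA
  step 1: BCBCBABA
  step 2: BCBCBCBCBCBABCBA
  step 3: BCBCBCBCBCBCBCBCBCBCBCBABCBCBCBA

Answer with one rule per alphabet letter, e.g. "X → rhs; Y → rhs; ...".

  step 2 ⇒ step 3: BCBCBCBCBCBABCBA ⇒ BC·BC·BC·BC·BC·BC·BC·BC·BC·BC·BC·BA·BC·BC·BC·BA
    A ↦ BA
    B ↦ BC
    C ↦ BC

A->BA, B->BC, C->BC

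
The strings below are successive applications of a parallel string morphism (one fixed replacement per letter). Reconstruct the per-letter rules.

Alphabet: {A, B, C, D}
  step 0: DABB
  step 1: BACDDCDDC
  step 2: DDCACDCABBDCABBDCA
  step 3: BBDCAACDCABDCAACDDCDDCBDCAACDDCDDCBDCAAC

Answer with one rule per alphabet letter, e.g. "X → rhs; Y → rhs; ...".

A->AC, B->DDC, C->DCA, D->B

  step 2 ⇒ step 3: DDCACDCABBDCABBDCA ⇒ B·B·DCA·AC·DCA·B·DCA·AC·DDC·DDC·B·DCA·AC·DDC·DDC·B·DCA·AC
    A ↦ AC
    B ↦ DDC
    C ↦ DCA
    D ↦ B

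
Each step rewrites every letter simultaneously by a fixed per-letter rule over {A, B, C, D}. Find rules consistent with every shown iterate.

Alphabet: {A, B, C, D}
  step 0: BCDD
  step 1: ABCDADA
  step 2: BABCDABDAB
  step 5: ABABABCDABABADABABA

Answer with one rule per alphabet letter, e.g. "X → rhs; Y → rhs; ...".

A->B, B->A, C->BC, D->DA

  step 1 ⇒ step 2: ABCDADA ⇒ B·A·BC·DA·B·DA·B
    A ↦ B
    B ↦ A
    C ↦ BC
    D ↦ DA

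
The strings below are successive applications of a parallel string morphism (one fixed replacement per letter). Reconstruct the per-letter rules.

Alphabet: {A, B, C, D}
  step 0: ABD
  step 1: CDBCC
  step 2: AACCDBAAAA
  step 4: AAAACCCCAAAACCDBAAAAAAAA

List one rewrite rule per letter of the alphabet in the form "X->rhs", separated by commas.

A->C, B->DB, C->AA, D->CC

  step 1 ⇒ step 2: CDBCC ⇒ AA·CC·DB·AA·AA
    B ↦ DB
    C ↦ AA
    D ↦ CC
  step 0 ⇒ step 1: ABD ⇒ C·DB·CC
    A ↦ C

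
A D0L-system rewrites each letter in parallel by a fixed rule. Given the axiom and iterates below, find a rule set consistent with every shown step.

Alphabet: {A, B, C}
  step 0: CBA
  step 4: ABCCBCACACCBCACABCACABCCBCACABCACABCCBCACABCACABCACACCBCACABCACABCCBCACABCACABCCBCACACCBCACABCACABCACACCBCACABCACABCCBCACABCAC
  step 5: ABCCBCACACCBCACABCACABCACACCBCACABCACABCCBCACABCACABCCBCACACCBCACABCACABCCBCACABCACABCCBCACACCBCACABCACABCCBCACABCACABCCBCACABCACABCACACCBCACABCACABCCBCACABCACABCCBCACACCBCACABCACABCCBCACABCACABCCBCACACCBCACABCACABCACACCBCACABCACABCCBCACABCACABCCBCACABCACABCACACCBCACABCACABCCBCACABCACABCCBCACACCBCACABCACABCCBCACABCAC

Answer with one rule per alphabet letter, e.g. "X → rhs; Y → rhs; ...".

  step 4 ⇒ step 5: ABCCBCACACCBCACABCACABCCBCACABCACABCCBCACABCACABCACACCBCACABCACABCCBCACABCACABCCBCACACCBCACABCACABCACACCBCACABCACABCCBCACABCAC ⇒ ABC·CBC·AC·AC·CBC·AC·ABC·AC·ABC·AC·AC·CBC·AC·ABC·AC·ABC·CBC·AC·ABC·AC·ABC·CBC·AC·AC·CBC·AC·ABC·AC·ABC·CBC·AC·ABC·AC·ABC·CBC·AC·AC·CBC·AC·ABC·AC·ABC·CBC·AC·ABC·AC·ABC·CBC·AC·ABC·AC·ABC·AC·AC·CBC·AC·ABC·AC·ABC·CBC·AC·ABC·AC·ABC·CBC·AC·AC·CBC·AC·ABC·AC·ABC·CBC·AC·ABC·AC·ABC·CBC·AC·AC·CBC·AC·ABC·AC·ABC·AC·AC·CBC·AC·ABC·AC·ABC·CBC·AC·ABC·AC·ABC·CBC·AC·ABC·AC·ABC·AC·AC·CBC·AC·ABC·AC·ABC·CBC·AC·ABC·AC·ABC·CBC·AC·AC·CBC·AC·ABC·AC·ABC·CBC·AC·ABC·AC
    A ↦ ABC
    B ↦ CBC
    C ↦ AC

A->ABC, B->CBC, C->AC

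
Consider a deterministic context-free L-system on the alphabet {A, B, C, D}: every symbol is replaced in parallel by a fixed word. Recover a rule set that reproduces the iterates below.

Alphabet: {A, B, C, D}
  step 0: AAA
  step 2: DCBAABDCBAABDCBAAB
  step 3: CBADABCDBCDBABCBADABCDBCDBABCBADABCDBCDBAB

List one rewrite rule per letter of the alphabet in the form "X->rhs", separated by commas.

  step 2 ⇒ step 3: DCBAABDCBAABDCBAAB ⇒ CBA·D·AB·CDB·CDB·AB·CBA·D·AB·CDB·CDB·AB·CBA·D·AB·CDB·CDB·AB
    A ↦ CDB
    B ↦ AB
    C ↦ D
    D ↦ CBA

A->CDB, B->AB, C->D, D->CBA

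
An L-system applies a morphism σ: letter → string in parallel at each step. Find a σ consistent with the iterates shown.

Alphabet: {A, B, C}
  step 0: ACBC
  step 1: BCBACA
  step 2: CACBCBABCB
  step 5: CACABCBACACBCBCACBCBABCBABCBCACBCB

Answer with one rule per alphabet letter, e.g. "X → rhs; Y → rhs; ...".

  step 1 ⇒ step 2: BCBACA ⇒ C·A·C·BCB·A·BCB
    A ↦ BCB
    B ↦ C
    C ↦ A

A->BCB, B->C, C->A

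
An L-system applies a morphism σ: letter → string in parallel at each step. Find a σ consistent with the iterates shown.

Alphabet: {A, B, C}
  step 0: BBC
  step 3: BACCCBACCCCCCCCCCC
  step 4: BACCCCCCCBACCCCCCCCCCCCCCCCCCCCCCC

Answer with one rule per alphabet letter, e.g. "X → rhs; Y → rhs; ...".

  step 3 ⇒ step 4: BACCCBACCCCCCCCCCC ⇒ BA·C·CC·CC·CC·BA·C·CC·CC·CC·CC·CC·CC·CC·CC·CC·CC·CC
    A ↦ C
    B ↦ BA
    C ↦ CC

A->C, B->BA, C->CC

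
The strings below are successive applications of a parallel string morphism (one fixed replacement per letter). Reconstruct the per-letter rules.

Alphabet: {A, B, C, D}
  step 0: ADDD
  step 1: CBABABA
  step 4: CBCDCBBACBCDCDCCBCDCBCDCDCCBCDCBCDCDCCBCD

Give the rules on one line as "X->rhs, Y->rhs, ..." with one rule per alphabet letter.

  step 0 ⇒ step 1: ADDD ⇒ C·BA·BA·BA
    A ↦ C
    D ↦ BA
    B ↦ CD  (constrained at step 1)
    C ↦ CB  (constrained at step 1)

A->C, B->CD, C->CB, D->BA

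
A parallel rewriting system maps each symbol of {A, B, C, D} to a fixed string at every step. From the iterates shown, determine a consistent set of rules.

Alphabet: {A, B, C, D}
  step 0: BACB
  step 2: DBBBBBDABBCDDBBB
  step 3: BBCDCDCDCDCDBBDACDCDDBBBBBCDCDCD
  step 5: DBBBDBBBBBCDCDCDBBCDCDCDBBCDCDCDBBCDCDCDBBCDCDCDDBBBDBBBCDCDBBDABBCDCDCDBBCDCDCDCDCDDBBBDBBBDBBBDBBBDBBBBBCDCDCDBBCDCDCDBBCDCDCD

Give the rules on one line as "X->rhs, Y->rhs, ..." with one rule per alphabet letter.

  step 2 ⇒ step 3: DBBBBBDABBCDDBBB ⇒ BB·CD·CD·CD·CD·CD·BB·DA·CD·CD·DB·BB·BB·CD·CD·CD
    A ↦ DA
    B ↦ CD
    C ↦ DB
    D ↦ BB

A->DA, B->CD, C->DB, D->BB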